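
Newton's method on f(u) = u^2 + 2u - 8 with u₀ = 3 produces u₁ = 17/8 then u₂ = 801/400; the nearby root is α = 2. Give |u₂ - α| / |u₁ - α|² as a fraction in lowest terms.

4/25

u₁ - α = 17/8 - 2 = 1/8, so |u₁ - α| = 1/8.
u₂ - α = 801/400 - 2 = 1/400, so |u₂ - α| = 1/400.
|u₁ - α|² = 1/64.
Ratio = (1/400) / (1/64) = 4/25.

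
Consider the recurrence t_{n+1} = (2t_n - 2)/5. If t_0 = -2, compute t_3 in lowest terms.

t_1 = (2·(-2) - 2)/5 = -6/5.
t_2 = (2·(-6/5) - 2)/5 = -22/25.
t_3 = (2·(-22/25) - 2)/5 = -94/125.

-94/125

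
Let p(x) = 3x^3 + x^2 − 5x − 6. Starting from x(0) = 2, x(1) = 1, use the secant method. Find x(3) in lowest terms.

p(2) = 12, p(1) = −7. x(2) = 1 − (−7)·(1 − 2)/((−7) − 12) = 26/19.
p(1) = −7, p(26/19) = −22512/6859. x(3) = (26/19) − (−22512/6859)·((26/19) − 1)/((−22512/6859) − (−7)) = 6170/3643.

6170/3643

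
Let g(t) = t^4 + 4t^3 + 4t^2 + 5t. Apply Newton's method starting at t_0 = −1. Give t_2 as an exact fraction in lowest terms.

63/2405

g'(t) = 4t^3 + 12t^2 + 8t + 5.
g(−1) = −4, g'(−1) = 5, so t_1 = (−1) − (−4)/5 = −1/5.
g(−1/5) = −544/625, g'(−1/5) = 481/125, so t_2 = (−1/5) − (−544/625)/(481/125) = 63/2405.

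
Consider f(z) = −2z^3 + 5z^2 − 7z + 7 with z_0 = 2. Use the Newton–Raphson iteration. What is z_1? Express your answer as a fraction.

19/11

f'(z) = −6z^2 + 10z − 7.
f(2) = −3, f'(2) = −11, so z_1 = 2 − (−3)/(−11) = 19/11.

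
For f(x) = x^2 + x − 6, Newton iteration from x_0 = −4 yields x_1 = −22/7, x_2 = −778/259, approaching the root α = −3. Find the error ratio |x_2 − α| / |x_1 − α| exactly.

1/37

x_1 − α = −22/7 − (−3) = −22/7 + 3 = −1/7, so |x_1 − α| = 1/7.
x_2 − α = −778/259 − (−3) = −778/259 + 3 = −1/259, so |x_2 − α| = 1/259.
Ratio = (1/259) / (1/7) = 1/37.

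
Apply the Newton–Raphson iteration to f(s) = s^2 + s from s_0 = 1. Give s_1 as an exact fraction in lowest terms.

1/3

f'(s) = 2s + 1.
f(1) = 2, f'(1) = 3, so s_1 = 1 − 2/3 = 1/3.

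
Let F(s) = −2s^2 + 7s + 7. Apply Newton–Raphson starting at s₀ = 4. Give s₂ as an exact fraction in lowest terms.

F'(s) = −4s + 7.
F(4) = 3, F'(4) = −9, so s₁ = 4 − 3/(−9) = 13/3.
F(13/3) = −2/9, F'(13/3) = −31/3, so s₂ = (13/3) − (−2/9)/(−31/3) = 401/93.

401/93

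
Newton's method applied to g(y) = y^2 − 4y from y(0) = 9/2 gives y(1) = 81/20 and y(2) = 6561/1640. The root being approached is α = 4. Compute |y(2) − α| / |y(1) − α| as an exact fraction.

y(1) − α = 81/20 − 4 = 1/20, so |y(1) − α| = 1/20.
y(2) − α = 6561/1640 − 4 = 1/1640, so |y(2) − α| = 1/1640.
Ratio = (1/1640) / (1/20) = 1/82.

1/82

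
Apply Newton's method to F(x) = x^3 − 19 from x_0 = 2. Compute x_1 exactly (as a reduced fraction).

F'(x) = 3x^2.
F(2) = −11, F'(2) = 12, so x_1 = 2 − (−11)/12 = 35/12.

35/12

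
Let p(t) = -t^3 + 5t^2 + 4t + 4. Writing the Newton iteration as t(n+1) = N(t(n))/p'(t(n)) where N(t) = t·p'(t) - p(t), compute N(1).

-1

p'(t) = -3t^2 + 10t + 4.
N(t) = t·p'(t) - p(t) = t·(-3t^2 + 10t + 4) - (-t^3 + 5t^2 + 4t + 4) = -2t^3 + 5t^2 - 4.
N(1) = -1.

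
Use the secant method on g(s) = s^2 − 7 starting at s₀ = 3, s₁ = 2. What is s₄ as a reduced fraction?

g(3) = 2, g(2) = −3. s₂ = 2 − (−3)·(2 − 3)/((−3) − 2) = 13/5.
g(2) = −3, g(13/5) = −6/25. s₃ = (13/5) − (−6/25)·((13/5) − 2)/((−6/25) − (−3)) = 61/23.
g(13/5) = −6/25, g(61/23) = 18/529. s₄ = (61/23) − (18/529)·((61/23) − (13/5))/((18/529) − (−6/25)) = 799/302.

799/302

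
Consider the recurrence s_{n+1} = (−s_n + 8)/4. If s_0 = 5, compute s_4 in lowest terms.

s_1 = (−5 + 8)/4 = 3/4.
s_2 = (−(3/4) + 8)/4 = 29/16.
s_3 = (−(29/16) + 8)/4 = 99/64.
s_4 = (−(99/64) + 8)/4 = 413/256.

413/256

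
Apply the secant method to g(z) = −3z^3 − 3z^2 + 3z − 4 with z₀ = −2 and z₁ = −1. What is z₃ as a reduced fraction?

g(−2) = 2, g(−1) = −7. z₂ = (−1) − (−7)·((−1) − (−2))/((−7) − 2) = −16/9.
g(−1) = −7, g(−16/9) = −476/243. z₃ = (−16/9) − (−476/243)·((−16/9) − (−1))/((−476/243) − (−7)) = −52/25.

−52/25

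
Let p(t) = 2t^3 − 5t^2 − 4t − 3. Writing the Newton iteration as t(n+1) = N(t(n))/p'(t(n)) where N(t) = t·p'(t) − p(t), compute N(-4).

p'(t) = 6t^2 − 10t − 4.
N(t) = t·p'(t) − p(t) = t·(6t^2 − 10t − 4) − (2t^3 − 5t^2 − 4t − 3) = 4t^3 − 5t^2 + 3.
N(-4) = −333.

−333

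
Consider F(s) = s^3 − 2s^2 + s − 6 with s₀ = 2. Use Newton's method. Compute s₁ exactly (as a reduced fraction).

14/5

F'(s) = 3s^2 − 4s + 1.
F(2) = −4, F'(2) = 5, so s₁ = 2 − (−4)/5 = 14/5.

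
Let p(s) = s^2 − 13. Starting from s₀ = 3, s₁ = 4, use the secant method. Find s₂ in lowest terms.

p(3) = −4, p(4) = 3. s₂ = 4 − 3·(4 − 3)/(3 − (−4)) = 25/7.

25/7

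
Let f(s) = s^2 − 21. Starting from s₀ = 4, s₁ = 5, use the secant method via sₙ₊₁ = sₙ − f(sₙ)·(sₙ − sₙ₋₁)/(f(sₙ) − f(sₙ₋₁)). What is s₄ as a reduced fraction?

f(4) = −5, f(5) = 4. s₂ = 5 − 4·(5 − 4)/(4 − (−5)) = 41/9.
f(5) = 4, f(41/9) = −20/81. s₃ = (41/9) − (−20/81)·((41/9) − 5)/((−20/81) − 4) = 197/43.
f(41/9) = −20/81, f(197/43) = −20/1849. s₄ = (197/43) − (−20/1849)·((197/43) − (41/9))/((−20/1849) − (−20/81)) = 4051/884.

4051/884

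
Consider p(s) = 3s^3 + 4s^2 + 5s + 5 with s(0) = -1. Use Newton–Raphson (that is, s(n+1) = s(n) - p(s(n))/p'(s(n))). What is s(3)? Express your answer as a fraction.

p'(s) = 9s^2 + 8s + 5.
p(-1) = 1, p'(-1) = 6, so s(1) = (-1) - 1/6 = -7/6.
p(-7/6) = -11/72, p'(-7/6) = 95/12, so s(2) = (-7/6) - (-11/72)/(95/12) = -109/95.
p(-109/95) = -2057/857375, p'(-109/95) = 69214/9025, so s(3) = (-109/95) - (-2057/857375)/(69214/9025) = -7542269/6575330.

-7542269/6575330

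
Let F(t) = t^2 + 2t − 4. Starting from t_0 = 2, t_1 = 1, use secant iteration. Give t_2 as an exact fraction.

F(2) = 4, F(1) = −1. t_2 = 1 − (−1)·(1 − 2)/((−1) − 4) = 6/5.

6/5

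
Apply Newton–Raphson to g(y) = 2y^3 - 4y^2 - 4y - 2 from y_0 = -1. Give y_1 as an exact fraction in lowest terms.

-3/5

g'(y) = 6y^2 - 8y - 4.
g(-1) = -4, g'(-1) = 10, so y_1 = (-1) - (-4)/10 = -3/5.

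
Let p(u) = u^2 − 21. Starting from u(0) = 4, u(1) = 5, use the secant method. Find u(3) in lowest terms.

197/43

p(4) = −5, p(5) = 4. u(2) = 5 − 4·(5 − 4)/(4 − (−5)) = 41/9.
p(5) = 4, p(41/9) = −20/81. u(3) = (41/9) − (−20/81)·((41/9) − 5)/((−20/81) − 4) = 197/43.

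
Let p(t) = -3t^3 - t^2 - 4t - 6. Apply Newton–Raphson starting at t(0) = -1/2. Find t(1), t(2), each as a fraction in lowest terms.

p'(t) = -9t^2 - 2t - 4.
p(-1/2) = -31/8, p'(-1/2) = -21/4, so t(1) = (-1/2) - (-31/8)/(-21/4) = -26/21.
p(-26/21) = 9610/3087, p'(-26/21) = -2252/147, so t(2) = (-26/21) - (9610/3087)/(-2252/147) = -8157/7882.

t(1) = -26/21, t(2) = -8157/7882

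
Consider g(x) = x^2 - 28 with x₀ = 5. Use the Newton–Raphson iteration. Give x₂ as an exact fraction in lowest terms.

5609/1060

g'(x) = 2x.
g(5) = -3, g'(5) = 10, so x₁ = 5 - (-3)/10 = 53/10.
g(53/10) = 9/100, g'(53/10) = 53/5, so x₂ = (53/10) - (9/100)/(53/5) = 5609/1060.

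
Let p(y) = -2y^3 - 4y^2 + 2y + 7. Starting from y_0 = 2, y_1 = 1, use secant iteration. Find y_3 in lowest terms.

521/425

p(2) = -21, p(1) = 3. y_2 = 1 - 3·(1 - 2)/(3 - (-21)) = 9/8.
p(1) = 3, p(9/8) = 343/256. y_3 = (9/8) - (343/256)·((9/8) - 1)/((343/256) - 3) = 521/425.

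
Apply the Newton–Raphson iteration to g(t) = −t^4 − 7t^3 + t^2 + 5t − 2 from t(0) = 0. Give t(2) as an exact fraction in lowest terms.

g'(t) = −4t^3 − 21t^2 + 2t + 5.
g(0) = −2, g'(0) = 5, so t(1) = 0 − (−2)/5 = 2/5.
g(2/5) = −196/625, g'(2/5) = 273/125, so t(2) = (2/5) − (−196/625)/(273/125) = 106/195.

106/195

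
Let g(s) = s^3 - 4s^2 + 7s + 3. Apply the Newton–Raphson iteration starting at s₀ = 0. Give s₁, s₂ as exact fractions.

g'(s) = 3s^2 - 8s + 7.
g(0) = 3, g'(0) = 7, so s₁ = 0 - 3/7 = -3/7.
g(-3/7) = -279/343, g'(-3/7) = 538/49, so s₂ = (-3/7) - (-279/343)/(538/49) = -1335/3766.

s₁ = -3/7, s₂ = -1335/3766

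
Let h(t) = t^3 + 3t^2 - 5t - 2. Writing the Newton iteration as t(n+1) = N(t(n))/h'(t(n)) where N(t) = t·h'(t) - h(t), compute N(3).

h'(t) = 3t^2 + 6t - 5.
N(t) = t·h'(t) - h(t) = t·(3t^2 + 6t - 5) - (t^3 + 3t^2 - 5t - 2) = 2t^3 + 3t^2 + 2.
N(3) = 83.

83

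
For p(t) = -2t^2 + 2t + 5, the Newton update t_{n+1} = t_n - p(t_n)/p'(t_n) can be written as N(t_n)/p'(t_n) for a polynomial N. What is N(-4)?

-37

p'(t) = -4t + 2.
N(t) = t·p'(t) - p(t) = t·(-4t + 2) - (-2t^2 + 2t + 5) = -2t^2 - 5.
N(-4) = -37.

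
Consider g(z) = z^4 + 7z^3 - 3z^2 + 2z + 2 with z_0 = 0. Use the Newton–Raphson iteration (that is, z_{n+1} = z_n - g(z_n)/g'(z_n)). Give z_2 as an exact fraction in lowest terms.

g'(z) = 4z^3 + 21z^2 - 6z + 2.
g(0) = 2, g'(0) = 2, so z_1 = 0 - 2/2 = -1.
g(-1) = -9, g'(-1) = 25, so z_2 = (-1) - (-9)/25 = -16/25.

-16/25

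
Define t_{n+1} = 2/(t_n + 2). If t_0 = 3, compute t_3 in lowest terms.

t_1 = 2/(3 + 2) = 2/5.
t_2 = 2/(2/5 + 2) = 5/6.
t_3 = 2/(5/6 + 2) = 12/17.

12/17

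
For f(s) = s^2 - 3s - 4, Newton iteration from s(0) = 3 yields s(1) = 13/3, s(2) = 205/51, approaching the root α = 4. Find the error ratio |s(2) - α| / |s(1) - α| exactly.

s(1) - α = 13/3 - 4 = 1/3, so |s(1) - α| = 1/3.
s(2) - α = 205/51 - 4 = 1/51, so |s(2) - α| = 1/51.
Ratio = (1/51) / (1/3) = 1/17.

1/17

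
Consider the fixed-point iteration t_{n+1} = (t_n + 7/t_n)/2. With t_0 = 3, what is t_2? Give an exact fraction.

t_1 = (3 + 7/3)/2 = 8/3.
t_2 = (8/3 + 7/(8/3))/2 = 127/48.

127/48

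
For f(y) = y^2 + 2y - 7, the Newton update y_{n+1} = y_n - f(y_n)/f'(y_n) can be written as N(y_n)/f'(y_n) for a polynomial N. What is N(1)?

8

f'(y) = 2y + 2.
N(y) = y·f'(y) - f(y) = y·(2y + 2) - (y^2 + 2y - 7) = y^2 + 7.
N(1) = 8.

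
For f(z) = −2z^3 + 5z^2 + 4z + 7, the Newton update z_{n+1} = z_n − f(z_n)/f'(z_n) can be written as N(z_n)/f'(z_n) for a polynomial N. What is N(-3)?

f'(z) = −6z^2 + 10z + 4.
N(z) = z·f'(z) − f(z) = z·(−6z^2 + 10z + 4) − (−2z^3 + 5z^2 + 4z + 7) = −4z^3 + 5z^2 − 7.
N(-3) = 146.

146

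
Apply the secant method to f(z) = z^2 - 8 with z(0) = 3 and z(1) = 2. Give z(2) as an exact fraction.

14/5

f(3) = 1, f(2) = -4. z(2) = 2 - (-4)·(2 - 3)/((-4) - 1) = 14/5.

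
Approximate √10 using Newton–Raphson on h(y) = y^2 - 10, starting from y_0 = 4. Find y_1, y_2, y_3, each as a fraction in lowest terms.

h'(y) = 2y.
h(4) = 6, h'(4) = 8, so y_1 = 4 - 6/8 = 13/4.
h(13/4) = 9/16, h'(13/4) = 13/2, so y_2 = (13/4) - (9/16)/(13/2) = 329/104.
h(329/104) = 81/10816, h'(329/104) = 329/52, so y_3 = (329/104) - (81/10816)/(329/52) = 216401/68432.

y_1 = 13/4, y_2 = 329/104, y_3 = 216401/68432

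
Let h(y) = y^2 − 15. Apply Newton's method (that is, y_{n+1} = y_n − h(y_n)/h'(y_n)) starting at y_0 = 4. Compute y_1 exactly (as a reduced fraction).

31/8

h'(y) = 2y.
h(4) = 1, h'(4) = 8, so y_1 = 4 − 1/8 = 31/8.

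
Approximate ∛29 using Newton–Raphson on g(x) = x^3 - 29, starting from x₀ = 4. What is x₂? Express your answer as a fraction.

g'(x) = 3x^2.
g(4) = 35, g'(4) = 48, so x₁ = 4 - 35/48 = 157/48.
g(157/48) = 662725/110592, g'(157/48) = 24649/768, so x₂ = (157/48) - (662725/110592)/(24649/768) = 5473477/1774728.

5473477/1774728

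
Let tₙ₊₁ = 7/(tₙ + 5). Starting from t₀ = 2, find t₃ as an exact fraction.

42/37

t₁ = 7/(2 + 5) = 1.
t₂ = 7/(1 + 5) = 7/6.
t₃ = 7/(7/6 + 5) = 42/37.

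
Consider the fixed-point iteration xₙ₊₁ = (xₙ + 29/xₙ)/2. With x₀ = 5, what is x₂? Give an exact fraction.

x₁ = (5 + 29/5)/2 = 27/5.
x₂ = (27/5 + 29/(27/5))/2 = 727/135.

727/135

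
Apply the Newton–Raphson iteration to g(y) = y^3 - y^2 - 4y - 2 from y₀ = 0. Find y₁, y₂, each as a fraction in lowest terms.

y₁ = -1/2, y₂ = -2/3

g'(y) = 3y^2 - 2y - 4.
g(0) = -2, g'(0) = -4, so y₁ = 0 - (-2)/(-4) = -1/2.
g(-1/2) = -3/8, g'(-1/2) = -9/4, so y₂ = (-1/2) - (-3/8)/(-9/4) = -2/3.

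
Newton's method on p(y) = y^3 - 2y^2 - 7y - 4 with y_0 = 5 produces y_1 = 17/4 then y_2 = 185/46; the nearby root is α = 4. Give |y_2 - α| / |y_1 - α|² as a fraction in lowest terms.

y_1 - α = 17/4 - 4 = 1/4, so |y_1 - α| = 1/4.
y_2 - α = 185/46 - 4 = 1/46, so |y_2 - α| = 1/46.
|y_1 - α|² = 1/16.
Ratio = (1/46) / (1/16) = 8/23.

8/23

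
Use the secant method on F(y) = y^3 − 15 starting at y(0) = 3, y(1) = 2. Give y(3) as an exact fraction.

12885/5179

F(3) = 12, F(2) = −7. y(2) = 2 − (−7)·(2 − 3)/((−7) − 12) = 45/19.
F(2) = −7, F(45/19) = −11760/6859. y(3) = (45/19) − (−11760/6859)·((45/19) − 2)/((−11760/6859) − (−7)) = 12885/5179.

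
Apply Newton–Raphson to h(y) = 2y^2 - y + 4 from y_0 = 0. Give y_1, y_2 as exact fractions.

h'(y) = 4y - 1.
h(0) = 4, h'(0) = -1, so y_1 = 0 - 4/(-1) = 4.
h(4) = 32, h'(4) = 15, so y_2 = 4 - 32/15 = 28/15.

y_1 = 4, y_2 = 28/15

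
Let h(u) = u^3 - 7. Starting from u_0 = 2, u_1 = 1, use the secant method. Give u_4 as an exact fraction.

h(2) = 1, h(1) = -6. u_2 = 1 - (-6)·(1 - 2)/((-6) - 1) = 13/7.
h(1) = -6, h(13/7) = -204/343. u_3 = (13/7) - (-204/343)·((13/7) - 1)/((-204/343) - (-6)) = 201/103.
h(13/7) = -204/343, h(201/103) = 471512/1092727. u_4 = (201/103) - (471512/1092727)·((201/103) - (13/7))/((471512/1092727) - (-204/343)) = 10814185/5656543.

10814185/5656543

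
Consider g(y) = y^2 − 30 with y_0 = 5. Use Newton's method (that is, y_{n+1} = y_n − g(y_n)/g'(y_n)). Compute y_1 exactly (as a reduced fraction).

11/2

g'(y) = 2y.
g(5) = −5, g'(5) = 10, so y_1 = 5 − (−5)/10 = 11/2.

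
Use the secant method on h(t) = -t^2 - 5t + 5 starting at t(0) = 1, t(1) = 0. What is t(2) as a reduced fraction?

h(1) = -1, h(0) = 5. t(2) = 0 - 5·(0 - 1)/(5 - (-1)) = 5/6.

5/6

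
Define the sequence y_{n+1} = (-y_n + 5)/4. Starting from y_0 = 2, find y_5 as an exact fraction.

1023/1024

y_1 = (-2 + 5)/4 = 3/4.
y_2 = (-(3/4) + 5)/4 = 17/16.
y_3 = (-(17/16) + 5)/4 = 63/64.
y_4 = (-(63/64) + 5)/4 = 257/256.
y_5 = (-(257/256) + 5)/4 = 1023/1024.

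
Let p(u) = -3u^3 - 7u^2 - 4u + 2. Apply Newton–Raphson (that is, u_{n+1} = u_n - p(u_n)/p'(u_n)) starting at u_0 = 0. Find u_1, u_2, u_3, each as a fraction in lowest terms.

u_1 = 1/2, u_2 = 18/53, u_3 = 226475/728962

p'(u) = -9u^2 - 14u - 4.
p(0) = 2, p'(0) = -4, so u_1 = 0 - 2/(-4) = 1/2.
p(1/2) = -17/8, p'(1/2) = -53/4, so u_2 = (1/2) - (-17/8)/(-53/4) = 18/53.
p(18/53) = -42194/148877, p'(18/53) = -27508/2809, so u_3 = (18/53) - (-42194/148877)/(-27508/2809) = 226475/728962.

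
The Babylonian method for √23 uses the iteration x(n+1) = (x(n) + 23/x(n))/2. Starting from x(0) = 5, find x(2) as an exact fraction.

1151/240

x(1) = (5 + 23/5)/2 = 24/5.
x(2) = (24/5 + 23/(24/5))/2 = 1151/240.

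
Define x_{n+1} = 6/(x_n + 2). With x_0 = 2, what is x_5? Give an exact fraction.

x_1 = 6/(2 + 2) = 3/2.
x_2 = 6/(3/2 + 2) = 12/7.
x_3 = 6/(12/7 + 2) = 21/13.
x_4 = 6/(21/13 + 2) = 78/47.
x_5 = 6/(78/47 + 2) = 141/86.

141/86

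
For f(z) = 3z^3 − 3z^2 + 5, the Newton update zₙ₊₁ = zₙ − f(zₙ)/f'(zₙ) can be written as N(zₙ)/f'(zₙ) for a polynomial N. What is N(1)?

−2

f'(z) = 9z^2 − 6z.
N(z) = z·f'(z) − f(z) = z·(9z^2 − 6z) − (3z^3 − 3z^2 + 5) = 6z^3 − 3z^2 − 5.
N(1) = −2.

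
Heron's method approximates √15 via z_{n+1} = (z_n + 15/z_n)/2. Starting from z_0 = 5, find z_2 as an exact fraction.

z_1 = (5 + 15/5)/2 = 4.
z_2 = (4 + 15/4)/2 = 31/8.

31/8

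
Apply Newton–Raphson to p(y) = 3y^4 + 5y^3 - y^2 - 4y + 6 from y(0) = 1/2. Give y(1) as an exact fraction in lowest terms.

p'(y) = 12y^3 + 15y^2 - 2y - 4.
p(1/2) = 73/16, p'(1/2) = 1/4, so y(1) = (1/2) - (73/16)/(1/4) = -71/4.

-71/4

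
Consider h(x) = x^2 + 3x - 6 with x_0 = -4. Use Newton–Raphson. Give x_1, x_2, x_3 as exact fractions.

h'(x) = 2x + 3.
h(-4) = -2, h'(-4) = -5, so x_1 = (-4) - (-2)/(-5) = -22/5.
h(-22/5) = 4/25, h'(-22/5) = -29/5, so x_2 = (-22/5) - (4/25)/(-29/5) = -634/145.
h(-634/145) = 16/21025, h'(-634/145) = -833/145, so x_3 = (-634/145) - (16/21025)/(-833/145) = -528106/120785.

x_1 = -22/5, x_2 = -634/145, x_3 = -528106/120785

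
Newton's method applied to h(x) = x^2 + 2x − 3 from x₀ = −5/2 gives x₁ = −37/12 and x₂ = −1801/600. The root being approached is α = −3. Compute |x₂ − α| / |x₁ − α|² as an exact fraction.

x₁ − α = −37/12 − (−3) = −37/12 + 3 = −1/12, so |x₁ − α| = 1/12.
x₂ − α = −1801/600 − (−3) = −1801/600 + 3 = −1/600, so |x₂ − α| = 1/600.
|x₁ − α|² = 1/144.
Ratio = (1/600) / (1/144) = 6/25.

6/25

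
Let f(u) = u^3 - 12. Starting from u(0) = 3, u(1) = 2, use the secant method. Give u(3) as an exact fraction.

f(3) = 15, f(2) = -4. u(2) = 2 - (-4)·(2 - 3)/((-4) - 15) = 42/19.
f(2) = -4, f(42/19) = -8220/6859. u(3) = (42/19) - (-8220/6859)·((42/19) - 2)/((-8220/6859) - (-4)) = 2763/1201.

2763/1201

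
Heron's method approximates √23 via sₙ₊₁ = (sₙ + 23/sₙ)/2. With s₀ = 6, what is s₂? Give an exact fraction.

6793/1416

s₁ = (6 + 23/6)/2 = 59/12.
s₂ = (59/12 + 23/(59/12))/2 = 6793/1416.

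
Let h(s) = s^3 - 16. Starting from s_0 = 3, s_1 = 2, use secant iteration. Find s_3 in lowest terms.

3376/1327

h(3) = 11, h(2) = -8. s_2 = 2 - (-8)·(2 - 3)/((-8) - 11) = 46/19.
h(2) = -8, h(46/19) = -12408/6859. s_3 = (46/19) - (-12408/6859)·((46/19) - 2)/((-12408/6859) - (-8)) = 3376/1327.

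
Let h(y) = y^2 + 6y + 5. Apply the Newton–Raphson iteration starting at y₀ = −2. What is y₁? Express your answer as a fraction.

−1/2

h'(y) = 2y + 6.
h(−2) = −3, h'(−2) = 2, so y₁ = (−2) − (−3)/2 = −1/2.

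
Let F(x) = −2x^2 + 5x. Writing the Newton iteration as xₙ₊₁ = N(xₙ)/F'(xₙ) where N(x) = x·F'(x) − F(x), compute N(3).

−18

F'(x) = −4x + 5.
N(x) = x·F'(x) − F(x) = x·(−4x + 5) − (−2x^2 + 5x) = −2x^2.
N(3) = −18.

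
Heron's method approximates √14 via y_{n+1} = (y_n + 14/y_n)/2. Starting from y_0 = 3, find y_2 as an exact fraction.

y_1 = (3 + 14/3)/2 = 23/6.
y_2 = (23/6 + 14/(23/6))/2 = 1033/276.

1033/276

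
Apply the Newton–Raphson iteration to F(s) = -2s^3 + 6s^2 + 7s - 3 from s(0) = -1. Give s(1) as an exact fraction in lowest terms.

F'(s) = -6s^2 + 12s + 7.
F(-1) = -2, F'(-1) = -11, so s(1) = (-1) - (-2)/(-11) = -13/11.

-13/11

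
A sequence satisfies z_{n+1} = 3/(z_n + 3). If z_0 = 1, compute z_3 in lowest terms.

z_1 = 3/(1 + 3) = 3/4.
z_2 = 3/(3/4 + 3) = 4/5.
z_3 = 3/(4/5 + 3) = 15/19.

15/19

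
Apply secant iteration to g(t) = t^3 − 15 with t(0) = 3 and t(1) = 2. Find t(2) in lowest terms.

g(3) = 12, g(2) = −7. t(2) = 2 − (−7)·(2 − 3)/((−7) − 12) = 45/19.

45/19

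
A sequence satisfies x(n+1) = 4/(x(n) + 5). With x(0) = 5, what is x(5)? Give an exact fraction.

x(1) = 4/(5 + 5) = 2/5.
x(2) = 4/(2/5 + 5) = 20/27.
x(3) = 4/(20/27 + 5) = 108/155.
x(4) = 4/(108/155 + 5) = 620/883.
x(5) = 4/(620/883 + 5) = 3532/5035.

3532/5035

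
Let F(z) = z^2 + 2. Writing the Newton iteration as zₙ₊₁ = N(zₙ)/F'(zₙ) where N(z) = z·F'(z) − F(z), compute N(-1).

−1

F'(z) = 2z.
N(z) = z·F'(z) − F(z) = z·(2z) − (z^2 + 2) = z^2 − 2.
N(-1) = −1.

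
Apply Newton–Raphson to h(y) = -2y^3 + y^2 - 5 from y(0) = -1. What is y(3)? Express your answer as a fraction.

h'(y) = -6y^2 + 2y.
h(-1) = -2, h'(-1) = -8, so y(1) = (-1) - (-2)/(-8) = -5/4.
h(-5/4) = 15/32, h'(-5/4) = -95/8, so y(2) = (-5/4) - (15/32)/(-95/8) = -23/19.
h(-23/19) = 90/6859, h'(-23/19) = -4048/361, so y(3) = (-23/19) - (90/6859)/(-4048/361) = -46507/38456.

-46507/38456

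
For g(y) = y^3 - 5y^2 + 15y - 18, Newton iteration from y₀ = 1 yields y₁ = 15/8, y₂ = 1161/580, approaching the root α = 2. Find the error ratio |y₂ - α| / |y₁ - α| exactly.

y₁ - α = 15/8 - 2 = -1/8, so |y₁ - α| = 1/8.
y₂ - α = 1161/580 - 2 = 1/580, so |y₂ - α| = 1/580.
Ratio = (1/580) / (1/8) = 2/145.

2/145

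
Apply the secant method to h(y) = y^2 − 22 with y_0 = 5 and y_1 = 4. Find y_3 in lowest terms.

h(5) = 3, h(4) = −6. y_2 = 4 − (−6)·(4 − 5)/((−6) − 3) = 14/3.
h(4) = −6, h(14/3) = −2/9. y_3 = (14/3) − (−2/9)·((14/3) − 4)/((−2/9) − (−6)) = 61/13.

61/13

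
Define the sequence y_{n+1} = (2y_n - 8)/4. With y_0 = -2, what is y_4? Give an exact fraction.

y_1 = (2·(-2) - 8)/4 = -3.
y_2 = (2·(-3) - 8)/4 = -7/2.
y_3 = (2·(-7/2) - 8)/4 = -15/4.
y_4 = (2·(-15/4) - 8)/4 = -31/8.

-31/8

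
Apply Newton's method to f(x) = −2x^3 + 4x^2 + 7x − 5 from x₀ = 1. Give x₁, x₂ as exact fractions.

x₁ = 5/9, x₂ = 4045/6993

f'(x) = −6x^2 + 8x + 7.
f(1) = 4, f'(1) = 9, so x₁ = 1 − 4/9 = 5/9.
f(5/9) = −160/729, f'(5/9) = 259/27, so x₂ = (5/9) − (−160/729)/(259/27) = 4045/6993.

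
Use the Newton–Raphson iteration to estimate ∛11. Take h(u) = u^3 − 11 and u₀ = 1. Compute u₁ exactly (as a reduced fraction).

13/3

h'(u) = 3u^2.
h(1) = −10, h'(1) = 3, so u₁ = 1 − (−10)/3 = 13/3.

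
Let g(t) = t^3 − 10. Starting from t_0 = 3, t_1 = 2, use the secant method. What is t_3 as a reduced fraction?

4925/2282

g(3) = 17, g(2) = −2. t_2 = 2 − (−2)·(2 − 3)/((−2) − 17) = 40/19.
g(2) = −2, g(40/19) = −4590/6859. t_3 = (40/19) − (−4590/6859)·((40/19) − 2)/((−4590/6859) − (−2)) = 4925/2282.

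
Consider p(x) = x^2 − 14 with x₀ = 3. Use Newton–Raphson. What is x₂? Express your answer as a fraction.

p'(x) = 2x.
p(3) = −5, p'(3) = 6, so x₁ = 3 − (−5)/6 = 23/6.
p(23/6) = 25/36, p'(23/6) = 23/3, so x₂ = (23/6) − (25/36)/(23/3) = 1033/276.

1033/276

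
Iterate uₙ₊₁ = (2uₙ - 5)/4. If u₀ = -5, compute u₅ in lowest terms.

u₁ = (2·(-5) - 5)/4 = -15/4.
u₂ = (2·(-15/4) - 5)/4 = -25/8.
u₃ = (2·(-25/8) - 5)/4 = -45/16.
u₄ = (2·(-45/16) - 5)/4 = -85/32.
u₅ = (2·(-85/32) - 5)/4 = -165/64.

-165/64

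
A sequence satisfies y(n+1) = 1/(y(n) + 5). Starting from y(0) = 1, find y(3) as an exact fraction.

31/161

y(1) = 1/(1 + 5) = 1/6.
y(2) = 1/(1/6 + 5) = 6/31.
y(3) = 1/(6/31 + 5) = 31/161.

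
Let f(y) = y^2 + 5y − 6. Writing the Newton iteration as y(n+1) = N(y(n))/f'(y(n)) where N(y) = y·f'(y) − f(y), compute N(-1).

7

f'(y) = 2y + 5.
N(y) = y·f'(y) − f(y) = y·(2y + 5) − (y^2 + 5y − 6) = y^2 + 6.
N(-1) = 7.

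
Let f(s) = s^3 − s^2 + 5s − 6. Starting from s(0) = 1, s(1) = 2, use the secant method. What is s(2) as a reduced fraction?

10/9

f(1) = −1, f(2) = 8. s(2) = 2 − 8·(2 − 1)/(8 − (−1)) = 10/9.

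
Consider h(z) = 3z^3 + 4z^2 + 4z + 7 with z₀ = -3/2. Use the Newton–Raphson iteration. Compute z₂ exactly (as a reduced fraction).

h'(z) = 9z^2 + 8z + 4.
h(-3/2) = -1/8, h'(-3/2) = 49/4, so z₁ = (-3/2) - (-1/8)/(49/4) = -73/49.
h(-73/49) = -116/117649, h'(-73/49) = 28949/2401, so z₂ = (-73/49) - (-116/117649)/(28949/2401) = -2113161/1418501.

-2113161/1418501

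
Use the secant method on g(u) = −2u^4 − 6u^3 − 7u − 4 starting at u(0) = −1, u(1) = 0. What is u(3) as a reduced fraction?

−5324/10245

g(−1) = 7, g(0) = −4. u(2) = 0 − (−4)·(0 − (−1))/((−4) − 7) = −4/11.
g(0) = −4, g(−4/11) = −17584/14641. u(3) = (−4/11) − (−17584/14641)·((−4/11) − 0)/((−17584/14641) − (−4)) = −5324/10245.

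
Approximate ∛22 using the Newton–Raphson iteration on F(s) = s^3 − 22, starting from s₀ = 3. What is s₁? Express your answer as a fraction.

F'(s) = 3s^2.
F(3) = 5, F'(3) = 27, so s₁ = 3 − 5/27 = 76/27.

76/27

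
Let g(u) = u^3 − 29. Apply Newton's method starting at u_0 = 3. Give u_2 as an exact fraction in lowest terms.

g'(u) = 3u^2.
g(3) = −2, g'(3) = 27, so u_1 = 3 − (−2)/27 = 83/27.
g(83/27) = 980/19683, g'(83/27) = 6889/243, so u_2 = (83/27) − (980/19683)/(6889/243) = 1714381/558009.

1714381/558009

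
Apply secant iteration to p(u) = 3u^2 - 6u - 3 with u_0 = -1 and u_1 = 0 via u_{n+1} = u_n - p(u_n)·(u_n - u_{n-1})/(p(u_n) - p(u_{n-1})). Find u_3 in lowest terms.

-3/7

p(-1) = 6, p(0) = -3. u_2 = 0 - (-3)·(0 - (-1))/((-3) - 6) = -1/3.
p(0) = -3, p(-1/3) = -2/3. u_3 = (-1/3) - (-2/3)·((-1/3) - 0)/((-2/3) - (-3)) = -3/7.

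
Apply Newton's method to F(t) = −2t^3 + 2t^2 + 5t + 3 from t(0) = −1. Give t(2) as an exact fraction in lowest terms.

−177/55

F'(t) = −6t^2 + 4t + 5.
F(−1) = 2, F'(−1) = −5, so t(1) = (−1) − 2/(−5) = −3/5.
F(−3/5) = 144/125, F'(−3/5) = 11/25, so t(2) = (−3/5) − (144/125)/(11/25) = −177/55.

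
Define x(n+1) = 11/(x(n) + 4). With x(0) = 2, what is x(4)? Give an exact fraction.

x(1) = 11/(2 + 4) = 11/6.
x(2) = 11/(11/6 + 4) = 66/35.
x(3) = 11/(66/35 + 4) = 385/206.
x(4) = 11/(385/206 + 4) = 2266/1209.

2266/1209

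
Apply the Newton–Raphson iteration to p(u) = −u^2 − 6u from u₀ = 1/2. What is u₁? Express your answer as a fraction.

1/28

p'(u) = −2u − 6.
p(1/2) = −13/4, p'(1/2) = −7, so u₁ = (1/2) − (−13/4)/(−7) = 1/28.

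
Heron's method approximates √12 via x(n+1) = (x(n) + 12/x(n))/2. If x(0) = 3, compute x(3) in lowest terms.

18817/5432

x(1) = (3 + 12/3)/2 = 7/2.
x(2) = (7/2 + 12/(7/2))/2 = 97/28.
x(3) = (97/28 + 12/(97/28))/2 = 18817/5432.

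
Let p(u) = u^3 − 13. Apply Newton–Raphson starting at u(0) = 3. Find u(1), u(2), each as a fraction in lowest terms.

p'(u) = 3u^2.
p(3) = 14, p'(3) = 27, so u(1) = 3 − 14/27 = 67/27.
p(67/27) = 44884/19683, p'(67/27) = 4489/243, so u(2) = (67/27) − (44884/19683)/(4489/243) = 857405/363609.

u(1) = 67/27, u(2) = 857405/363609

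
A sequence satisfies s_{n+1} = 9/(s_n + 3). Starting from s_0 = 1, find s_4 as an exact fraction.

11/6

s_1 = 9/(1 + 3) = 9/4.
s_2 = 9/(9/4 + 3) = 12/7.
s_3 = 9/(12/7 + 3) = 21/11.
s_4 = 9/(21/11 + 3) = 11/6.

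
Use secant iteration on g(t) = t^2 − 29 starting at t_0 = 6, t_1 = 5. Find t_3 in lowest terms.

g(6) = 7, g(5) = −4. t_2 = 5 − (−4)·(5 − 6)/((−4) − 7) = 59/11.
g(5) = −4, g(59/11) = −28/121. t_3 = (59/11) − (−28/121)·((59/11) − 5)/((−28/121) − (−4)) = 307/57.

307/57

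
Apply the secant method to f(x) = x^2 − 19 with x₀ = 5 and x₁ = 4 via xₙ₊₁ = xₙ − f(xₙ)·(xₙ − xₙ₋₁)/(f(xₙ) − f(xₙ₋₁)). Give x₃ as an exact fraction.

109/25

f(5) = 6, f(4) = −3. x₂ = 4 − (−3)·(4 − 5)/((−3) − 6) = 13/3.
f(4) = −3, f(13/3) = −2/9. x₃ = (13/3) − (−2/9)·((13/3) − 4)/((−2/9) − (−3)) = 109/25.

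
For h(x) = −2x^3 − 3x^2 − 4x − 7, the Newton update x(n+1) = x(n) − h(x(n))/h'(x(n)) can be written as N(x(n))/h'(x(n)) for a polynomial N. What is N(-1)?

8

h'(x) = −6x^2 − 6x − 4.
N(x) = x·h'(x) − h(x) = x·(−6x^2 − 6x − 4) − (−2x^3 − 3x^2 − 4x − 7) = −4x^3 − 3x^2 + 7.
N(-1) = 8.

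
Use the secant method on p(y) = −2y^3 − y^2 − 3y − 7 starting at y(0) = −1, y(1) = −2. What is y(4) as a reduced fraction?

−29294599/21858850

p(−1) = −3, p(−2) = 11. y(2) = (−2) − 11·((−2) − (−1))/(11 − (−3)) = −17/14.
p(−2) = 11, p(−17/14) = −429/343. y(3) = (−17/14) − (−429/343)·((−17/14) − (−2))/((−429/343) − 11) = −989/764.
p(−17/14) = −429/343, p(−989/764) = −101170641/222971872. y(4) = (−989/764) − (−101170641/222971872)·((−989/764) − (−17/14))/((−101170641/222971872) − (−429/343)) = −29294599/21858850.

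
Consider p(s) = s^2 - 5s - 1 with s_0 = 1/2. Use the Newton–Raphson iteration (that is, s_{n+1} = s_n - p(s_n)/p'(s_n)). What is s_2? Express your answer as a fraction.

p'(s) = 2s - 5.
p(1/2) = -13/4, p'(1/2) = -4, so s_1 = (1/2) - (-13/4)/(-4) = -5/16.
p(-5/16) = 169/256, p'(-5/16) = -45/8, so s_2 = (-5/16) - (169/256)/(-45/8) = -281/1440.

-281/1440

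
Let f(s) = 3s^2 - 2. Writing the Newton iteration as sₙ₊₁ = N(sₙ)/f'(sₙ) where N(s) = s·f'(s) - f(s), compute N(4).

f'(s) = 6s.
N(s) = s·f'(s) - f(s) = s·(6s) - (3s^2 - 2) = 3s^2 + 2.
N(4) = 50.

50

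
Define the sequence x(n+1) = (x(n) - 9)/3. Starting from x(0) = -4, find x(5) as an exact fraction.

-1093/243

x(1) = ((-4) - 9)/3 = -13/3.
x(2) = ((-13/3) - 9)/3 = -40/9.
x(3) = ((-40/9) - 9)/3 = -121/27.
x(4) = ((-121/27) - 9)/3 = -364/81.
x(5) = ((-364/81) - 9)/3 = -1093/243.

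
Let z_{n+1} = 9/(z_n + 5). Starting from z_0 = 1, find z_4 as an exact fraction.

747/532

z_1 = 9/(1 + 5) = 3/2.
z_2 = 9/(3/2 + 5) = 18/13.
z_3 = 9/(18/13 + 5) = 117/83.
z_4 = 9/(117/83 + 5) = 747/532.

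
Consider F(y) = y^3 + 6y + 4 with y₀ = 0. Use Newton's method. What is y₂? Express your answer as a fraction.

F'(y) = 3y^2 + 6.
F(0) = 4, F'(0) = 6, so y₁ = 0 − 4/6 = −2/3.
F(−2/3) = −8/27, F'(−2/3) = 22/3, so y₂ = (−2/3) − (−8/27)/(22/3) = −62/99.

−62/99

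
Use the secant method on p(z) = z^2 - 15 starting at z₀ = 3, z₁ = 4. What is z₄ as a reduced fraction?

p(3) = -6, p(4) = 1. z₂ = 4 - 1·(4 - 3)/(1 - (-6)) = 27/7.
p(4) = 1, p(27/7) = -6/49. z₃ = (27/7) - (-6/49)·((27/7) - 4)/((-6/49) - 1) = 213/55.
p(27/7) = -6/49, p(213/55) = -6/3025. z₄ = (213/55) - (-6/3025)·((213/55) - (27/7))/((-6/3025) - (-6/49)) = 1921/496.

1921/496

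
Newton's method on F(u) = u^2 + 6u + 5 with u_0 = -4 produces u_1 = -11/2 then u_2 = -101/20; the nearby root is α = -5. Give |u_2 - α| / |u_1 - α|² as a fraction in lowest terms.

1/5

u_1 - α = -11/2 - (-5) = -11/2 + 5 = -1/2, so |u_1 - α| = 1/2.
u_2 - α = -101/20 - (-5) = -101/20 + 5 = -1/20, so |u_2 - α| = 1/20.
|u_1 - α|² = 1/4.
Ratio = (1/20) / (1/4) = 1/5.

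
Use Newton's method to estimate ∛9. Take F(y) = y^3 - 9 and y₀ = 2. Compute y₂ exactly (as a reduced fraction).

F'(y) = 3y^2.
F(2) = -1, F'(2) = 12, so y₁ = 2 - (-1)/12 = 25/12.
F(25/12) = 73/1728, F'(25/12) = 625/48, so y₂ = (25/12) - (73/1728)/(625/48) = 23401/11250.

23401/11250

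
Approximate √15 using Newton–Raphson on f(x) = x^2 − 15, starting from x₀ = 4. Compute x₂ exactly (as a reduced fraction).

f'(x) = 2x.
f(4) = 1, f'(4) = 8, so x₁ = 4 − 1/8 = 31/8.
f(31/8) = 1/64, f'(31/8) = 31/4, so x₂ = (31/8) − (1/64)/(31/4) = 1921/496.

1921/496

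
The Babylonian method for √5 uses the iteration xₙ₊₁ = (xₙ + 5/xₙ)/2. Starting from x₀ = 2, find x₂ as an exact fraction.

x₁ = (2 + 5/2)/2 = 9/4.
x₂ = (9/4 + 5/(9/4))/2 = 161/72.

161/72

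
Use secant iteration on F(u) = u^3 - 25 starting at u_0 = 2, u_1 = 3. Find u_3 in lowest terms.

27505/9409

F(2) = -17, F(3) = 2. u_2 = 3 - 2·(3 - 2)/(2 - (-17)) = 55/19.
F(3) = 2, F(55/19) = -5100/6859. u_3 = (55/19) - (-5100/6859)·((55/19) - 3)/((-5100/6859) - 2) = 27505/9409.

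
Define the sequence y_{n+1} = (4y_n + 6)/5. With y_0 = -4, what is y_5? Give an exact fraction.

1702/625

y_1 = (4·(-4) + 6)/5 = -2.
y_2 = (4·(-2) + 6)/5 = -2/5.
y_3 = (4·(-2/5) + 6)/5 = 22/25.
y_4 = (4·(22/25) + 6)/5 = 238/125.
y_5 = (4·(238/125) + 6)/5 = 1702/625.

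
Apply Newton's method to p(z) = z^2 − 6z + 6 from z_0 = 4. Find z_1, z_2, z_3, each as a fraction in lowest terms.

z_1 = 5, z_2 = 19/4, z_3 = 265/56

p'(z) = 2z − 6.
p(4) = −2, p'(4) = 2, so z_1 = 4 − (−2)/2 = 5.
p(5) = 1, p'(5) = 4, so z_2 = 5 − 1/4 = 19/4.
p(19/4) = 1/16, p'(19/4) = 7/2, so z_3 = (19/4) − (1/16)/(7/2) = 265/56.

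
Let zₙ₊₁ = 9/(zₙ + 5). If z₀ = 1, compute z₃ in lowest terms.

117/83

z₁ = 9/(1 + 5) = 3/2.
z₂ = 9/(3/2 + 5) = 18/13.
z₃ = 9/(18/13 + 5) = 117/83.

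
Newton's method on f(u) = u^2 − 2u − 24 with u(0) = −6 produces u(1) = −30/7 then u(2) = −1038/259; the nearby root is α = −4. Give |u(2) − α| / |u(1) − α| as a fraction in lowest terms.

u(1) − α = −30/7 − (−4) = −30/7 + 4 = −2/7, so |u(1) − α| = 2/7.
u(2) − α = −1038/259 − (−4) = −1038/259 + 4 = −2/259, so |u(2) − α| = 2/259.
Ratio = (2/259) / (2/7) = 1/37.

1/37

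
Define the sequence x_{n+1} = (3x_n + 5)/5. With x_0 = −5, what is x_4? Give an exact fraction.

x_1 = (3·(−5) + 5)/5 = −2.
x_2 = (3·(−2) + 5)/5 = −1/5.
x_3 = (3·(−1/5) + 5)/5 = 22/25.
x_4 = (3·(22/25) + 5)/5 = 191/125.

191/125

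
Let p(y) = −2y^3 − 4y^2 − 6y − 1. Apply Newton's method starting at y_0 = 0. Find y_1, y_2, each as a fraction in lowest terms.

y_1 = −1/6, y_2 = −49/261

p'(y) = −6y^2 − 8y − 6.
p(0) = −1, p'(0) = −6, so y_1 = 0 − (−1)/(−6) = −1/6.
p(−1/6) = −11/108, p'(−1/6) = −29/6, so y_2 = (−1/6) − (−11/108)/(−29/6) = −49/261.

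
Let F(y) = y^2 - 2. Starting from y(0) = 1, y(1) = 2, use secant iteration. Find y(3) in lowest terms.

7/5

F(1) = -1, F(2) = 2. y(2) = 2 - 2·(2 - 1)/(2 - (-1)) = 4/3.
F(2) = 2, F(4/3) = -2/9. y(3) = (4/3) - (-2/9)·((4/3) - 2)/((-2/9) - 2) = 7/5.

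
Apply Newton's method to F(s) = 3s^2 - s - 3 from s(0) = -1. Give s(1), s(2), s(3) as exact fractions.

F'(s) = 6s - 1.
F(-1) = 1, F'(-1) = -7, so s(1) = (-1) - 1/(-7) = -6/7.
F(-6/7) = 3/49, F'(-6/7) = -43/7, so s(2) = (-6/7) - (3/49)/(-43/7) = -255/301.
F(-255/301) = 27/90601, F'(-255/301) = -1831/301, so s(3) = (-255/301) - (27/90601)/(-1831/301) = -466878/551131.

s(1) = -6/7, s(2) = -255/301, s(3) = -466878/551131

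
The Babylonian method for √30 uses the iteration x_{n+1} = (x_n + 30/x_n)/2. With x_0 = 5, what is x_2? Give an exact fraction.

x_1 = (5 + 30/5)/2 = 11/2.
x_2 = (11/2 + 30/(11/2))/2 = 241/44.

241/44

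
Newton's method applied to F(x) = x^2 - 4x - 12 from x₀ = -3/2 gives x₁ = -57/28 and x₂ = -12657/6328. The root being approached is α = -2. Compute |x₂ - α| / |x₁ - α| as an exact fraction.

x₁ - α = -57/28 - (-2) = -57/28 + 2 = -1/28, so |x₁ - α| = 1/28.
x₂ - α = -12657/6328 - (-2) = -12657/6328 + 2 = -1/6328, so |x₂ - α| = 1/6328.
Ratio = (1/6328) / (1/28) = 1/226.

1/226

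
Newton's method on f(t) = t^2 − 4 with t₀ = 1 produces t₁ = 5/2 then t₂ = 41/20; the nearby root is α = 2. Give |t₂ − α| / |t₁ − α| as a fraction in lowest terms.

1/10

t₁ − α = 5/2 − 2 = 1/2, so |t₁ − α| = 1/2.
t₂ − α = 41/20 − 2 = 1/20, so |t₂ − α| = 1/20.
Ratio = (1/20) / (1/2) = 1/10.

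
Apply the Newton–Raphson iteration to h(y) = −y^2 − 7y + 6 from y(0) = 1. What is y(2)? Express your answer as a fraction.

535/693

h'(y) = −2y − 7.
h(1) = −2, h'(1) = −9, so y(1) = 1 − (−2)/(−9) = 7/9.
h(7/9) = −4/81, h'(7/9) = −77/9, so y(2) = (7/9) − (−4/81)/(−77/9) = 535/693.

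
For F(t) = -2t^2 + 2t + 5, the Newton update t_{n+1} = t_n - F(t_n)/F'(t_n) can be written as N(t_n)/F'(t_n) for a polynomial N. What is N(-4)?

-37

F'(t) = -4t + 2.
N(t) = t·F'(t) - F(t) = t·(-4t + 2) - (-2t^2 + 2t + 5) = -2t^2 - 5.
N(-4) = -37.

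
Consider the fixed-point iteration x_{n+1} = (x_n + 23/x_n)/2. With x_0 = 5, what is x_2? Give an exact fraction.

x_1 = (5 + 23/5)/2 = 24/5.
x_2 = (24/5 + 23/(24/5))/2 = 1151/240.

1151/240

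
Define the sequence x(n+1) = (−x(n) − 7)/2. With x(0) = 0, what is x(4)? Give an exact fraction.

x(1) = (−0 − 7)/2 = −7/2.
x(2) = (−(−7/2) − 7)/2 = −7/4.
x(3) = (−(−7/4) − 7)/2 = −21/8.
x(4) = (−(−21/8) − 7)/2 = −35/16.

−35/16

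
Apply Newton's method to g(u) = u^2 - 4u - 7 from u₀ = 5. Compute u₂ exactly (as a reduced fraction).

319/60

g'(u) = 2u - 4.
g(5) = -2, g'(5) = 6, so u₁ = 5 - (-2)/6 = 16/3.
g(16/3) = 1/9, g'(16/3) = 20/3, so u₂ = (16/3) - (1/9)/(20/3) = 319/60.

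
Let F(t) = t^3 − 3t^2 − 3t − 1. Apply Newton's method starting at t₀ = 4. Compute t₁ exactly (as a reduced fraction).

F'(t) = 3t^2 − 6t − 3.
F(4) = 3, F'(4) = 21, so t₁ = 4 − 3/21 = 27/7.

27/7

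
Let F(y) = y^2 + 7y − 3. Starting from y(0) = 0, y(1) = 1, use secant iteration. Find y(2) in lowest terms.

F(0) = −3, F(1) = 5. y(2) = 1 − 5·(1 − 0)/(5 − (−3)) = 3/8.

3/8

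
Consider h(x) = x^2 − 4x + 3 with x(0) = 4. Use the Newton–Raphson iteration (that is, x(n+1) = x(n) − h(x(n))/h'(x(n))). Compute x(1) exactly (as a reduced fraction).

13/4

h'(x) = 2x − 4.
h(4) = 3, h'(4) = 4, so x(1) = 4 − 3/4 = 13/4.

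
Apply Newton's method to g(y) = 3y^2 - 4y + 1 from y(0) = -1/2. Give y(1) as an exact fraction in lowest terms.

1/28

g'(y) = 6y - 4.
g(-1/2) = 15/4, g'(-1/2) = -7, so y(1) = (-1/2) - (15/4)/(-7) = 1/28.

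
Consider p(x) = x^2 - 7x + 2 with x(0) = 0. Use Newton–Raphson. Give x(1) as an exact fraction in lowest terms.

p'(x) = 2x - 7.
p(0) = 2, p'(0) = -7, so x(1) = 0 - 2/(-7) = 2/7.

2/7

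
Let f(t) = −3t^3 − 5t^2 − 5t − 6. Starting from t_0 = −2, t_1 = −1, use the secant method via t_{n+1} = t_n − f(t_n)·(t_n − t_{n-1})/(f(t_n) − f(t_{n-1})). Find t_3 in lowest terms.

−1006/643

f(−2) = 8, f(−1) = −3. t_2 = (−1) − (−3)·((−1) − (−2))/((−3) − 8) = −14/11.
f(−1) = −3, f(−14/11) = −2064/1331. t_3 = (−14/11) − (−2064/1331)·((−14/11) − (−1))/((−2064/1331) − (−3)) = −1006/643.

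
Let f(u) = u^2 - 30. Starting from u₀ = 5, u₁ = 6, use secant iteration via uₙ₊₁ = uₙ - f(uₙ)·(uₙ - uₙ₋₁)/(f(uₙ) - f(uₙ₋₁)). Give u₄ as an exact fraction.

f(5) = -5, f(6) = 6. u₂ = 6 - 6·(6 - 5)/(6 - (-5)) = 60/11.
f(6) = 6, f(60/11) = -30/121. u₃ = (60/11) - (-30/121)·((60/11) - 6)/((-30/121) - 6) = 115/21.
f(60/11) = -30/121, f(115/21) = -5/441. u₄ = (115/21) - (-5/441)·((115/21) - (60/11))/((-5/441) - (-30/121)) = 2766/505.

2766/505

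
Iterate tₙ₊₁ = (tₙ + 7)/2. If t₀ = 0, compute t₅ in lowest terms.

t₁ = (0 + 7)/2 = 7/2.
t₂ = ((7/2) + 7)/2 = 21/4.
t₃ = ((21/4) + 7)/2 = 49/8.
t₄ = ((49/8) + 7)/2 = 105/16.
t₅ = ((105/16) + 7)/2 = 217/32.

217/32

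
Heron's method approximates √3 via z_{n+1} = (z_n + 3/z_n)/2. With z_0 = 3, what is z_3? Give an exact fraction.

z_1 = (3 + 3/3)/2 = 2.
z_2 = (2 + 3/2)/2 = 7/4.
z_3 = (7/4 + 3/(7/4))/2 = 97/56.

97/56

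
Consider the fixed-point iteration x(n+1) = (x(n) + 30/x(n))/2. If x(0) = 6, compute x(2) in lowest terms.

x(1) = (6 + 30/6)/2 = 11/2.
x(2) = (11/2 + 30/(11/2))/2 = 241/44.

241/44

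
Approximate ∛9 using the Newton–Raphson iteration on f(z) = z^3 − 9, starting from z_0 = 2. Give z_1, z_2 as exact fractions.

f'(z) = 3z^2.
f(2) = −1, f'(2) = 12, so z_1 = 2 − (−1)/12 = 25/12.
f(25/12) = 73/1728, f'(25/12) = 625/48, so z_2 = (25/12) − (73/1728)/(625/48) = 23401/11250.

z_1 = 25/12, z_2 = 23401/11250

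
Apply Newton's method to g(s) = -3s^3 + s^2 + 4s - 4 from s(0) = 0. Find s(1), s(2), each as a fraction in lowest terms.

s(1) = 1, s(2) = 1/3

g'(s) = -9s^2 + 2s + 4.
g(0) = -4, g'(0) = 4, so s(1) = 0 - (-4)/4 = 1.
g(1) = -2, g'(1) = -3, so s(2) = 1 - (-2)/(-3) = 1/3.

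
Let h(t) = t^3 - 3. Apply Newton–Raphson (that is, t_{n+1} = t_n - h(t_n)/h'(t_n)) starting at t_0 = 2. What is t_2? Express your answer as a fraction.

h'(t) = 3t^2.
h(2) = 5, h'(2) = 12, so t_1 = 2 - 5/12 = 19/12.
h(19/12) = 1675/1728, h'(19/12) = 361/48, so t_2 = (19/12) - (1675/1728)/(361/48) = 9451/6498.

9451/6498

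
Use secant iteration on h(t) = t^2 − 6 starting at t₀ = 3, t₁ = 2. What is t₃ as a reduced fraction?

h(3) = 3, h(2) = −2. t₂ = 2 − (−2)·(2 − 3)/((−2) − 3) = 12/5.
h(2) = −2, h(12/5) = −6/25. t₃ = (12/5) − (−6/25)·((12/5) − 2)/((−6/25) − (−2)) = 27/11.

27/11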